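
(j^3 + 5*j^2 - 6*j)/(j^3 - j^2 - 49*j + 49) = j*(j + 6)/(j^2 - 49)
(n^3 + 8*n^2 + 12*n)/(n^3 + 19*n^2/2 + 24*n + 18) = 2*n/(2*n + 3)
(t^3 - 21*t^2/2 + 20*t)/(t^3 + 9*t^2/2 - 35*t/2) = (t - 8)/(t + 7)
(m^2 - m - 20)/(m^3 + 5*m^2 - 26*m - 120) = 1/(m + 6)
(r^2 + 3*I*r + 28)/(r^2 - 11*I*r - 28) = (r + 7*I)/(r - 7*I)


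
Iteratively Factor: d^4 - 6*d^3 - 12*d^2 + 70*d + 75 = (d + 3)*(d^3 - 9*d^2 + 15*d + 25) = (d + 1)*(d + 3)*(d^2 - 10*d + 25) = (d - 5)*(d + 1)*(d + 3)*(d - 5)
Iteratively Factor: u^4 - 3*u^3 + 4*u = (u)*(u^3 - 3*u^2 + 4) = u*(u - 2)*(u^2 - u - 2) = u*(u - 2)^2*(u + 1)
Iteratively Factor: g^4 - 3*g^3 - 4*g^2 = (g)*(g^3 - 3*g^2 - 4*g) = g*(g - 4)*(g^2 + g) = g^2*(g - 4)*(g + 1)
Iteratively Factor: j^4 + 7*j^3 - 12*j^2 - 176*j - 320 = (j + 4)*(j^3 + 3*j^2 - 24*j - 80) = (j - 5)*(j + 4)*(j^2 + 8*j + 16) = (j - 5)*(j + 4)^2*(j + 4)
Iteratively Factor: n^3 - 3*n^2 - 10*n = (n)*(n^2 - 3*n - 10) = n*(n + 2)*(n - 5)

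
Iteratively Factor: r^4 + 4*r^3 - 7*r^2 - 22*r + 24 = (r - 2)*(r^3 + 6*r^2 + 5*r - 12) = (r - 2)*(r - 1)*(r^2 + 7*r + 12) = (r - 2)*(r - 1)*(r + 3)*(r + 4)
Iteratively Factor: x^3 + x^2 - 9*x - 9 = (x + 3)*(x^2 - 2*x - 3) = (x - 3)*(x + 3)*(x + 1)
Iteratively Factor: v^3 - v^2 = (v)*(v^2 - v) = v^2*(v - 1)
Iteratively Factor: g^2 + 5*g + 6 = (g + 3)*(g + 2)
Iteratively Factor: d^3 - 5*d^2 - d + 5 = (d + 1)*(d^2 - 6*d + 5) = (d - 1)*(d + 1)*(d - 5)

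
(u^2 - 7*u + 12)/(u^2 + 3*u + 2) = (u^2 - 7*u + 12)/(u^2 + 3*u + 2)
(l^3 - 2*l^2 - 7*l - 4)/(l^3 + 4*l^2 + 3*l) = (l^2 - 3*l - 4)/(l*(l + 3))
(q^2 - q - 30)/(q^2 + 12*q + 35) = (q - 6)/(q + 7)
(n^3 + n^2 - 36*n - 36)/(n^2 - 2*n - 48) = (n^2 - 5*n - 6)/(n - 8)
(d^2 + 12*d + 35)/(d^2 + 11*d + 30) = (d + 7)/(d + 6)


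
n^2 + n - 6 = (n - 2)*(n + 3)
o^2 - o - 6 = (o - 3)*(o + 2)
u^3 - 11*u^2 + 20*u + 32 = (u - 8)*(u - 4)*(u + 1)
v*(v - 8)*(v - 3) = v^3 - 11*v^2 + 24*v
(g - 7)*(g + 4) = g^2 - 3*g - 28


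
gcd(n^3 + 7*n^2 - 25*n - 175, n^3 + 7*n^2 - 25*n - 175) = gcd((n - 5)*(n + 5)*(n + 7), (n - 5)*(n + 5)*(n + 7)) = n^3 + 7*n^2 - 25*n - 175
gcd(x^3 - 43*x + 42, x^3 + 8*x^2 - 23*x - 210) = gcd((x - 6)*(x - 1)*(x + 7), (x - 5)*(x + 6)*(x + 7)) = x + 7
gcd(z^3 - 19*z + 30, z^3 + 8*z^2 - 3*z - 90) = z^2 + 2*z - 15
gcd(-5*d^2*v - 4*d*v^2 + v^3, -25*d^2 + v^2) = -5*d + v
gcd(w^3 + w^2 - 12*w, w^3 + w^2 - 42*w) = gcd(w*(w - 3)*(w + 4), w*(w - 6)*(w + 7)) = w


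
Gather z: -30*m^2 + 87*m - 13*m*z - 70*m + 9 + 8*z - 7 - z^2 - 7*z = -30*m^2 + 17*m - z^2 + z*(1 - 13*m) + 2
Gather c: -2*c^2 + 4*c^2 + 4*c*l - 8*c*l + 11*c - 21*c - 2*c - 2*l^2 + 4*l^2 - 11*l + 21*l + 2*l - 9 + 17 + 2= 2*c^2 + c*(-4*l - 12) + 2*l^2 + 12*l + 10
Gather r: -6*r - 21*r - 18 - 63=-27*r - 81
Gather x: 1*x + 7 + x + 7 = 2*x + 14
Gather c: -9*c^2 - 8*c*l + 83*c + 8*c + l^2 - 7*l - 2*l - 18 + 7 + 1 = -9*c^2 + c*(91 - 8*l) + l^2 - 9*l - 10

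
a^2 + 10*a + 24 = (a + 4)*(a + 6)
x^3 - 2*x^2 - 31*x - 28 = (x - 7)*(x + 1)*(x + 4)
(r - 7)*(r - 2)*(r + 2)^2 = r^4 - 5*r^3 - 18*r^2 + 20*r + 56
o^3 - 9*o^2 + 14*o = o*(o - 7)*(o - 2)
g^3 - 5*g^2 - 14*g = g*(g - 7)*(g + 2)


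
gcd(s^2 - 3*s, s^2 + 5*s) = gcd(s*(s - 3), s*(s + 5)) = s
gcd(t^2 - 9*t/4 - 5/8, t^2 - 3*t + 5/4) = t - 5/2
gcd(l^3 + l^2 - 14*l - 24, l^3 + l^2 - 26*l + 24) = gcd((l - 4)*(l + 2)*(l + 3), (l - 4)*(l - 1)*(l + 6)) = l - 4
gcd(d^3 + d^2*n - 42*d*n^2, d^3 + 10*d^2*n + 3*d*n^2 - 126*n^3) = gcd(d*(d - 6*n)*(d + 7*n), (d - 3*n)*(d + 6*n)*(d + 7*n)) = d + 7*n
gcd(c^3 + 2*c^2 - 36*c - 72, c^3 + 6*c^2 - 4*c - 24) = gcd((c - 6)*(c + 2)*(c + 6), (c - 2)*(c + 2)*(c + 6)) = c^2 + 8*c + 12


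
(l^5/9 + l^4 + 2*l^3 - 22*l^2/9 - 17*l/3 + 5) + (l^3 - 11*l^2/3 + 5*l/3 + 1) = l^5/9 + l^4 + 3*l^3 - 55*l^2/9 - 4*l + 6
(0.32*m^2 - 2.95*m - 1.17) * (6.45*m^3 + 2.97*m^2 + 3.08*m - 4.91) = 2.064*m^5 - 18.0771*m^4 - 15.3224*m^3 - 14.1321*m^2 + 10.8809*m + 5.7447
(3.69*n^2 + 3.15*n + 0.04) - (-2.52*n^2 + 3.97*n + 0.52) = 6.21*n^2 - 0.82*n - 0.48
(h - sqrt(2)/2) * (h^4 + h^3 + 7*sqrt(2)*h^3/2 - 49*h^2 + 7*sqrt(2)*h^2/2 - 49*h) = h^5 + h^4 + 3*sqrt(2)*h^4 - 105*h^3/2 + 3*sqrt(2)*h^3 - 105*h^2/2 + 49*sqrt(2)*h^2/2 + 49*sqrt(2)*h/2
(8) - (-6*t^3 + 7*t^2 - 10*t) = 6*t^3 - 7*t^2 + 10*t + 8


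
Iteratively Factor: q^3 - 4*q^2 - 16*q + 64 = (q - 4)*(q^2 - 16) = (q - 4)^2*(q + 4)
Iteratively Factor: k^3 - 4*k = (k)*(k^2 - 4) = k*(k + 2)*(k - 2)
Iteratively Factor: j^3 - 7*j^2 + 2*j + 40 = (j + 2)*(j^2 - 9*j + 20) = (j - 5)*(j + 2)*(j - 4)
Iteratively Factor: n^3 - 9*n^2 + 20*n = (n - 5)*(n^2 - 4*n) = (n - 5)*(n - 4)*(n)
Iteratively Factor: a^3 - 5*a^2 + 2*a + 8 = (a - 4)*(a^2 - a - 2) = (a - 4)*(a + 1)*(a - 2)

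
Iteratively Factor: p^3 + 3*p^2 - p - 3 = (p + 3)*(p^2 - 1) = (p + 1)*(p + 3)*(p - 1)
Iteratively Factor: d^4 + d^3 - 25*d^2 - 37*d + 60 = (d + 4)*(d^3 - 3*d^2 - 13*d + 15) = (d + 3)*(d + 4)*(d^2 - 6*d + 5) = (d - 1)*(d + 3)*(d + 4)*(d - 5)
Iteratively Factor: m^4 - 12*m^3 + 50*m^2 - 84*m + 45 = (m - 1)*(m^3 - 11*m^2 + 39*m - 45) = (m - 5)*(m - 1)*(m^2 - 6*m + 9) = (m - 5)*(m - 3)*(m - 1)*(m - 3)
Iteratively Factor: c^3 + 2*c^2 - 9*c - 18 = (c - 3)*(c^2 + 5*c + 6) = (c - 3)*(c + 2)*(c + 3)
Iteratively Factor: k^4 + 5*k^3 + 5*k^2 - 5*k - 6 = (k + 2)*(k^3 + 3*k^2 - k - 3) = (k - 1)*(k + 2)*(k^2 + 4*k + 3) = (k - 1)*(k + 1)*(k + 2)*(k + 3)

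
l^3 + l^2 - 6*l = l*(l - 2)*(l + 3)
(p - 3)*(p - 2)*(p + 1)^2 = p^4 - 3*p^3 - 3*p^2 + 7*p + 6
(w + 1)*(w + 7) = w^2 + 8*w + 7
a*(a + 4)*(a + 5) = a^3 + 9*a^2 + 20*a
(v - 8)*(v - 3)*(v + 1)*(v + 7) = v^4 - 3*v^3 - 57*v^2 + 115*v + 168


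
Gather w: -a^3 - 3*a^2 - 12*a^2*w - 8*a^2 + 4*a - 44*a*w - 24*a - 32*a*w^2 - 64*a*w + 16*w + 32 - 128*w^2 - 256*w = -a^3 - 11*a^2 - 20*a + w^2*(-32*a - 128) + w*(-12*a^2 - 108*a - 240) + 32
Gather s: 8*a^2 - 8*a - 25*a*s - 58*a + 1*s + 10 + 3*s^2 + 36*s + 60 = 8*a^2 - 66*a + 3*s^2 + s*(37 - 25*a) + 70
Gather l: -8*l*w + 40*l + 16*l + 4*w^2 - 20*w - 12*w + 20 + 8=l*(56 - 8*w) + 4*w^2 - 32*w + 28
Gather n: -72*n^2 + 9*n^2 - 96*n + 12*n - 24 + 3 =-63*n^2 - 84*n - 21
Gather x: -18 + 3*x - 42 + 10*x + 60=13*x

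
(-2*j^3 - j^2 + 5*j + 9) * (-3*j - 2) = 6*j^4 + 7*j^3 - 13*j^2 - 37*j - 18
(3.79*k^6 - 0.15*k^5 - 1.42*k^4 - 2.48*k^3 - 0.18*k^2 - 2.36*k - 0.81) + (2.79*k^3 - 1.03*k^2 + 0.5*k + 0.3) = 3.79*k^6 - 0.15*k^5 - 1.42*k^4 + 0.31*k^3 - 1.21*k^2 - 1.86*k - 0.51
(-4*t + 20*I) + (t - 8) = -3*t - 8 + 20*I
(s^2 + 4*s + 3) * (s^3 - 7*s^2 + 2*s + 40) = s^5 - 3*s^4 - 23*s^3 + 27*s^2 + 166*s + 120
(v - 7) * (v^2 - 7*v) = v^3 - 14*v^2 + 49*v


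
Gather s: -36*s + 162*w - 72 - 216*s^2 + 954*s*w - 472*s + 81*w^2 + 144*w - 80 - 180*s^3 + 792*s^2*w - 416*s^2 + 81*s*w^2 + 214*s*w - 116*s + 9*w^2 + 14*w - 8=-180*s^3 + s^2*(792*w - 632) + s*(81*w^2 + 1168*w - 624) + 90*w^2 + 320*w - 160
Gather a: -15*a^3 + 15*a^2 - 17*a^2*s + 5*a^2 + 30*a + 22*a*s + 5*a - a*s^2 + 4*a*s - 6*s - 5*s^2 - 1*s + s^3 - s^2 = -15*a^3 + a^2*(20 - 17*s) + a*(-s^2 + 26*s + 35) + s^3 - 6*s^2 - 7*s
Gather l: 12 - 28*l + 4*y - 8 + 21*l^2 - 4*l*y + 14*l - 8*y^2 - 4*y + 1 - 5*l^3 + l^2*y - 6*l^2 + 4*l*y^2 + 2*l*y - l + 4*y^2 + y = -5*l^3 + l^2*(y + 15) + l*(4*y^2 - 2*y - 15) - 4*y^2 + y + 5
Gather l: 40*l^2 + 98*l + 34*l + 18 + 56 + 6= 40*l^2 + 132*l + 80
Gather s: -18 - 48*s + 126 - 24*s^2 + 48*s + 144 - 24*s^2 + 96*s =-48*s^2 + 96*s + 252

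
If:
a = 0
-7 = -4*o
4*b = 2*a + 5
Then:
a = 0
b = 5/4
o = 7/4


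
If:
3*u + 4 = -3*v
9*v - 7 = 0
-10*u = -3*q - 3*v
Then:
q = -211/27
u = -19/9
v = 7/9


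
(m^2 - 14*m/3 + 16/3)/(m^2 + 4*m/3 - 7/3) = (3*m^2 - 14*m + 16)/(3*m^2 + 4*m - 7)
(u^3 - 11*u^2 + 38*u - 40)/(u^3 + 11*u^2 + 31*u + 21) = (u^3 - 11*u^2 + 38*u - 40)/(u^3 + 11*u^2 + 31*u + 21)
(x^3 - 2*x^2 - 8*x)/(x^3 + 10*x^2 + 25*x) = (x^2 - 2*x - 8)/(x^2 + 10*x + 25)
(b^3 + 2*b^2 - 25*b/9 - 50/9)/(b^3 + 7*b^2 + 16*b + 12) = (b^2 - 25/9)/(b^2 + 5*b + 6)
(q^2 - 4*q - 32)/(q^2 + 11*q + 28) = (q - 8)/(q + 7)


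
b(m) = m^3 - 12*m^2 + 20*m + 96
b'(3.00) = -25.00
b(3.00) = 75.00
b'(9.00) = 47.00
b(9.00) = 33.00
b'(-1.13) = 50.95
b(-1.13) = 56.63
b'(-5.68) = 253.11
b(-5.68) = -588.00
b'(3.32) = -26.61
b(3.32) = 66.73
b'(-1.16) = 51.88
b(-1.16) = 55.09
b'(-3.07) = 121.95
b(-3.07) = -107.43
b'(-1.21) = 53.43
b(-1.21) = 52.46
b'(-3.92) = 160.18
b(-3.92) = -227.03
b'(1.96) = -15.52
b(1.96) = 96.63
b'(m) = 3*m^2 - 24*m + 20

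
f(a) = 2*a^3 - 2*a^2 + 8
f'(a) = 6*a^2 - 4*a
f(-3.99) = -150.88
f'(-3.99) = 111.48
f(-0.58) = 6.94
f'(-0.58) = 4.34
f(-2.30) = -26.91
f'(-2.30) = 40.94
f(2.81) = 36.58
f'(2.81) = 36.14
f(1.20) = 8.58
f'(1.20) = 3.84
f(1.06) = 8.13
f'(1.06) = 2.50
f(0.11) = 7.98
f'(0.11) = -0.37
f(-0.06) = 7.99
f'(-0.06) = 0.26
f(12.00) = 3176.00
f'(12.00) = 816.00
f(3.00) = 44.00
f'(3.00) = 42.00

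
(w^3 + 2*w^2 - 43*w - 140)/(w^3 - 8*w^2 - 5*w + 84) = (w^2 + 9*w + 20)/(w^2 - w - 12)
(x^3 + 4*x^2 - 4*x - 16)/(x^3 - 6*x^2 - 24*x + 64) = (x + 2)/(x - 8)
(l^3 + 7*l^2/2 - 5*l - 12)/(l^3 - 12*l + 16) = (l + 3/2)/(l - 2)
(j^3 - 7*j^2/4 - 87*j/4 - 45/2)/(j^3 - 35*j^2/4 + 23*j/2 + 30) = (j + 3)/(j - 4)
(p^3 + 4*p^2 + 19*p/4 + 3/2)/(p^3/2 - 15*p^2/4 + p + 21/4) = (4*p^3 + 16*p^2 + 19*p + 6)/(2*p^3 - 15*p^2 + 4*p + 21)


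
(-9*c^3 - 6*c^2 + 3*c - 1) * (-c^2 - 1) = 9*c^5 + 6*c^4 + 6*c^3 + 7*c^2 - 3*c + 1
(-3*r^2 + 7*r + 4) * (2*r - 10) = -6*r^3 + 44*r^2 - 62*r - 40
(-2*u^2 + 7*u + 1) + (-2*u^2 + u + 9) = -4*u^2 + 8*u + 10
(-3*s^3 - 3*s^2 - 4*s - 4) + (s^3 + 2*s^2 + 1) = -2*s^3 - s^2 - 4*s - 3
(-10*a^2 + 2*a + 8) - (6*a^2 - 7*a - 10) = -16*a^2 + 9*a + 18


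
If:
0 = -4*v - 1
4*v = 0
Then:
No Solution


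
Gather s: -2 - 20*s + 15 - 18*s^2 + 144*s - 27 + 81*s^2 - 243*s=63*s^2 - 119*s - 14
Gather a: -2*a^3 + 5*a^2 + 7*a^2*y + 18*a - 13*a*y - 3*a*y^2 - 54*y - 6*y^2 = -2*a^3 + a^2*(7*y + 5) + a*(-3*y^2 - 13*y + 18) - 6*y^2 - 54*y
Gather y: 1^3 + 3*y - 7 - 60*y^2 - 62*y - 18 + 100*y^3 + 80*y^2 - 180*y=100*y^3 + 20*y^2 - 239*y - 24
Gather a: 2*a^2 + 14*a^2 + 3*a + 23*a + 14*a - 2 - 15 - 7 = 16*a^2 + 40*a - 24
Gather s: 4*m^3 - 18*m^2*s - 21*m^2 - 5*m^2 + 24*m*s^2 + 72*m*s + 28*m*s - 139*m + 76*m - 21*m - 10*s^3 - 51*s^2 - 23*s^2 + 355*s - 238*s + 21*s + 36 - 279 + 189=4*m^3 - 26*m^2 - 84*m - 10*s^3 + s^2*(24*m - 74) + s*(-18*m^2 + 100*m + 138) - 54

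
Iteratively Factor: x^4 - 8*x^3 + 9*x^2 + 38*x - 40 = (x - 4)*(x^3 - 4*x^2 - 7*x + 10) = (x - 4)*(x + 2)*(x^2 - 6*x + 5) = (x - 5)*(x - 4)*(x + 2)*(x - 1)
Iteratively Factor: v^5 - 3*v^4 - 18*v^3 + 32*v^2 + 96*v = (v + 3)*(v^4 - 6*v^3 + 32*v) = (v - 4)*(v + 3)*(v^3 - 2*v^2 - 8*v) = v*(v - 4)*(v + 3)*(v^2 - 2*v - 8) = v*(v - 4)^2*(v + 3)*(v + 2)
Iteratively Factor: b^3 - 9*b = (b + 3)*(b^2 - 3*b) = (b - 3)*(b + 3)*(b)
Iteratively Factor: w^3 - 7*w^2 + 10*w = (w)*(w^2 - 7*w + 10) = w*(w - 2)*(w - 5)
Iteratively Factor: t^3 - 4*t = (t + 2)*(t^2 - 2*t) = (t - 2)*(t + 2)*(t)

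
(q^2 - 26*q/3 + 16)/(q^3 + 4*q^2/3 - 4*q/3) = (3*q^2 - 26*q + 48)/(q*(3*q^2 + 4*q - 4))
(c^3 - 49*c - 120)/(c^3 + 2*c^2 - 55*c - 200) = (c + 3)/(c + 5)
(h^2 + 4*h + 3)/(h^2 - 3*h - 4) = (h + 3)/(h - 4)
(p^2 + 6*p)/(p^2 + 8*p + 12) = p/(p + 2)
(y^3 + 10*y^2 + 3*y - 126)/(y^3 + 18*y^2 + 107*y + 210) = (y - 3)/(y + 5)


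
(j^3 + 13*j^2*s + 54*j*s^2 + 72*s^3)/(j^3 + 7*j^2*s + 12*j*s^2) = (j + 6*s)/j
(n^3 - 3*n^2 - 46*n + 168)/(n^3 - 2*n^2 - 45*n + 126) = (n - 4)/(n - 3)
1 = 1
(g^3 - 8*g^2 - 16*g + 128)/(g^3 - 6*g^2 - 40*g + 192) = (g + 4)/(g + 6)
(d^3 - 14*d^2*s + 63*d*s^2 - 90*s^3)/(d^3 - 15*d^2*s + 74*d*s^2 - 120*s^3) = (-d + 3*s)/(-d + 4*s)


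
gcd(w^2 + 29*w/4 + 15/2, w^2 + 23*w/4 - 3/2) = w + 6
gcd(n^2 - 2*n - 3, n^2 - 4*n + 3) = n - 3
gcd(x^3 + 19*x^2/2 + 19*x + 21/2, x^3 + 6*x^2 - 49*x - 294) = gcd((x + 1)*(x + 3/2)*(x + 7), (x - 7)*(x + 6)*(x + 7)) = x + 7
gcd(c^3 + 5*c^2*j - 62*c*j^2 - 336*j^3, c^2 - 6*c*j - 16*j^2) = c - 8*j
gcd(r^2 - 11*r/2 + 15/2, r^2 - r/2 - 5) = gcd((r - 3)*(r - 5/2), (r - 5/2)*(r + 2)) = r - 5/2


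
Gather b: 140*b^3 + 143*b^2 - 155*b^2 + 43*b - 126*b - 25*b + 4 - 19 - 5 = 140*b^3 - 12*b^2 - 108*b - 20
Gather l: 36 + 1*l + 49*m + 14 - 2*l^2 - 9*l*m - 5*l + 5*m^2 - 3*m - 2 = -2*l^2 + l*(-9*m - 4) + 5*m^2 + 46*m + 48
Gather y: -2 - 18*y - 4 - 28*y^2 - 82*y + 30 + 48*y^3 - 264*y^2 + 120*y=48*y^3 - 292*y^2 + 20*y + 24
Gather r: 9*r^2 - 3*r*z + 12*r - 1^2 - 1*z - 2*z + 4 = 9*r^2 + r*(12 - 3*z) - 3*z + 3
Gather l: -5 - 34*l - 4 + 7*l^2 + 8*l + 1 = 7*l^2 - 26*l - 8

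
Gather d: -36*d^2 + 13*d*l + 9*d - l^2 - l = -36*d^2 + d*(13*l + 9) - l^2 - l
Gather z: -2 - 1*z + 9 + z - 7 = 0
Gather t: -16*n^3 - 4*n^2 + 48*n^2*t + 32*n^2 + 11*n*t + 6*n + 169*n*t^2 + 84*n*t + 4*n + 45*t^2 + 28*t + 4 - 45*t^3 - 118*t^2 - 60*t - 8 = -16*n^3 + 28*n^2 + 10*n - 45*t^3 + t^2*(169*n - 73) + t*(48*n^2 + 95*n - 32) - 4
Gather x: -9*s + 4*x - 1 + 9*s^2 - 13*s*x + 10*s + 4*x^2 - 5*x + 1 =9*s^2 + s + 4*x^2 + x*(-13*s - 1)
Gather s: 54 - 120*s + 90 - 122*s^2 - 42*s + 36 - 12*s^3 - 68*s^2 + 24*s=-12*s^3 - 190*s^2 - 138*s + 180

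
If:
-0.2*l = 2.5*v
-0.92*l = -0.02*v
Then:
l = 0.00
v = 0.00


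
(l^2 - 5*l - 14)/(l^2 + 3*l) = (l^2 - 5*l - 14)/(l*(l + 3))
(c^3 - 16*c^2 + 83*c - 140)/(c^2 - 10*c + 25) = (c^2 - 11*c + 28)/(c - 5)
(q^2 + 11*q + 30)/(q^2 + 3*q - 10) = (q + 6)/(q - 2)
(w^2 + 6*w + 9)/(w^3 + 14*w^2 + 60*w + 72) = (w^2 + 6*w + 9)/(w^3 + 14*w^2 + 60*w + 72)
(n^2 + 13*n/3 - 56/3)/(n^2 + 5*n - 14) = (n - 8/3)/(n - 2)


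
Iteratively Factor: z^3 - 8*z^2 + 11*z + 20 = (z - 5)*(z^2 - 3*z - 4) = (z - 5)*(z + 1)*(z - 4)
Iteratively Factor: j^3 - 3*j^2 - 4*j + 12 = (j - 3)*(j^2 - 4) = (j - 3)*(j - 2)*(j + 2)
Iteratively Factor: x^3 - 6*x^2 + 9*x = (x - 3)*(x^2 - 3*x) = x*(x - 3)*(x - 3)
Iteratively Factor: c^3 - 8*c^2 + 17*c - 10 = (c - 1)*(c^2 - 7*c + 10) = (c - 5)*(c - 1)*(c - 2)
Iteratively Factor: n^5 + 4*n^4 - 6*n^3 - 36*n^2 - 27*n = (n + 3)*(n^4 + n^3 - 9*n^2 - 9*n) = n*(n + 3)*(n^3 + n^2 - 9*n - 9) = n*(n - 3)*(n + 3)*(n^2 + 4*n + 3) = n*(n - 3)*(n + 3)^2*(n + 1)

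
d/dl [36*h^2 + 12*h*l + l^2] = 12*h + 2*l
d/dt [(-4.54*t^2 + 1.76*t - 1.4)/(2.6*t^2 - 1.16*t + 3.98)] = (0.690399999999999*t^2 - 28.8584*t + 5.3808)/(6.76*t^4 - 6.032*t^3 + 22.0416*t^2 - 9.2336*t + 15.8404)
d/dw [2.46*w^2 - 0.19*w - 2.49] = 4.92*w - 0.19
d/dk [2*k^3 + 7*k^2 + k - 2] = 6*k^2 + 14*k + 1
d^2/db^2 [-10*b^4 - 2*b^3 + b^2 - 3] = -120*b^2 - 12*b + 2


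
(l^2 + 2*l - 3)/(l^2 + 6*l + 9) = (l - 1)/(l + 3)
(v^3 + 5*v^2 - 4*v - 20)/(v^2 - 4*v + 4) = (v^2 + 7*v + 10)/(v - 2)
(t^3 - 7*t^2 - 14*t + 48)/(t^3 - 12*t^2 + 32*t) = (t^2 + t - 6)/(t*(t - 4))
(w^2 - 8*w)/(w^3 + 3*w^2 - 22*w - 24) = w*(w - 8)/(w^3 + 3*w^2 - 22*w - 24)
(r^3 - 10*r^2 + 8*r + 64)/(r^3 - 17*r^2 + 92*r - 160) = (r + 2)/(r - 5)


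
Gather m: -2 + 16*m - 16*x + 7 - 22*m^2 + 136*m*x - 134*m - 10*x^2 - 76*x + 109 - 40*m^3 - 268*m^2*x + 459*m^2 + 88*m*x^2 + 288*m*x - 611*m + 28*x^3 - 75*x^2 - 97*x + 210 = -40*m^3 + m^2*(437 - 268*x) + m*(88*x^2 + 424*x - 729) + 28*x^3 - 85*x^2 - 189*x + 324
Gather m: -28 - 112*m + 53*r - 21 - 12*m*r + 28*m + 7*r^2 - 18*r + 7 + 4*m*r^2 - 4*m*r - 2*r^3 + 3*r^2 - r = m*(4*r^2 - 16*r - 84) - 2*r^3 + 10*r^2 + 34*r - 42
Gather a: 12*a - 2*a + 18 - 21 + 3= 10*a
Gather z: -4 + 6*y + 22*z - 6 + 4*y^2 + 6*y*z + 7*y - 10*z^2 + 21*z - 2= 4*y^2 + 13*y - 10*z^2 + z*(6*y + 43) - 12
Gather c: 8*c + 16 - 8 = 8*c + 8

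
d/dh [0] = 0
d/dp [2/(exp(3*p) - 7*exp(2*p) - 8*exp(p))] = 2*(-3*exp(2*p) + 14*exp(p) + 8)*exp(-p)/(-exp(2*p) + 7*exp(p) + 8)^2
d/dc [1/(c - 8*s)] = -1/(c - 8*s)^2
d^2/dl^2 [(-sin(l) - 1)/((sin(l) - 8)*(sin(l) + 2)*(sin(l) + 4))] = (4*sin(l)^7 + 3*sin(l)^6 + 136*sin(l)^5 + 688*sin(l)^4 - 8*sin(l)^3 - 2024*sin(l)^2 + 1440*sin(l) + 2176)/((sin(l) - 8)^3*(sin(l) + 2)^3*(sin(l) + 4)^3)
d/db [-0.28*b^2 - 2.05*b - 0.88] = -0.56*b - 2.05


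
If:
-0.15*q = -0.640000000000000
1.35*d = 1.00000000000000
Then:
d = 0.74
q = 4.27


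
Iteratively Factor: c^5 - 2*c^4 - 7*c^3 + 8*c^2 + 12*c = (c + 1)*(c^4 - 3*c^3 - 4*c^2 + 12*c) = (c + 1)*(c + 2)*(c^3 - 5*c^2 + 6*c) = (c - 2)*(c + 1)*(c + 2)*(c^2 - 3*c) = (c - 3)*(c - 2)*(c + 1)*(c + 2)*(c)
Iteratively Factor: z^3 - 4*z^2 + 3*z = (z - 1)*(z^2 - 3*z) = z*(z - 1)*(z - 3)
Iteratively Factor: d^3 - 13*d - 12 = (d + 3)*(d^2 - 3*d - 4) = (d - 4)*(d + 3)*(d + 1)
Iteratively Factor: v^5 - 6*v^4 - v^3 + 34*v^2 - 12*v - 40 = (v - 5)*(v^4 - v^3 - 6*v^2 + 4*v + 8) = (v - 5)*(v - 2)*(v^3 + v^2 - 4*v - 4) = (v - 5)*(v - 2)*(v + 2)*(v^2 - v - 2) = (v - 5)*(v - 2)*(v + 1)*(v + 2)*(v - 2)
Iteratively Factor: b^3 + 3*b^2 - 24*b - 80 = (b + 4)*(b^2 - b - 20) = (b + 4)^2*(b - 5)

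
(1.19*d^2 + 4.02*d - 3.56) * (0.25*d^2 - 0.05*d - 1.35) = 0.2975*d^4 + 0.9455*d^3 - 2.6975*d^2 - 5.249*d + 4.806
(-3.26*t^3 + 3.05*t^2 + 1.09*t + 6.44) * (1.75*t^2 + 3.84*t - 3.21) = -5.705*t^5 - 7.1809*t^4 + 24.0841*t^3 + 5.6651*t^2 + 21.2307*t - 20.6724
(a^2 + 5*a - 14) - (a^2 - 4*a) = 9*a - 14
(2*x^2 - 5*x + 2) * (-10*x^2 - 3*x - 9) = -20*x^4 + 44*x^3 - 23*x^2 + 39*x - 18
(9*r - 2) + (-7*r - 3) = 2*r - 5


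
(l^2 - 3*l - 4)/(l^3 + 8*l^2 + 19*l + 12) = (l - 4)/(l^2 + 7*l + 12)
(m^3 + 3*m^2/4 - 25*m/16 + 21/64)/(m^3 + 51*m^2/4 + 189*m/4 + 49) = (m^2 - m + 3/16)/(m^2 + 11*m + 28)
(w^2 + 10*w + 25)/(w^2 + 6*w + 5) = (w + 5)/(w + 1)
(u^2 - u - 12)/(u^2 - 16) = (u + 3)/(u + 4)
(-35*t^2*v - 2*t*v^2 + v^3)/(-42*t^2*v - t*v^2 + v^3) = (5*t + v)/(6*t + v)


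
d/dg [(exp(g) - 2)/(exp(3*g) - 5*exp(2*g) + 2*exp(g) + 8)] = (3 - 2*exp(g))*exp(g)/(exp(4*g) - 6*exp(3*g) + exp(2*g) + 24*exp(g) + 16)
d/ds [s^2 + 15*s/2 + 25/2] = 2*s + 15/2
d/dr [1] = 0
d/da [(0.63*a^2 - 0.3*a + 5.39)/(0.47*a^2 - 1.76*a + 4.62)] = (-0.9678*a^2 + 0.7546*a + 8.1004)/(0.2209*a^4 - 1.6544*a^3 + 7.4404*a^2 - 16.2624*a + 21.3444)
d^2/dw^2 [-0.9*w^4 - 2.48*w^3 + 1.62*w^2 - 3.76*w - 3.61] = -10.8*w^2 - 14.88*w + 3.24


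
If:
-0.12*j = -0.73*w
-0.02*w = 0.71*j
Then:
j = 0.00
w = 0.00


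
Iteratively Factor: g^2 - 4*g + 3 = (g - 1)*(g - 3)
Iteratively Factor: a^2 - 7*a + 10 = (a - 5)*(a - 2)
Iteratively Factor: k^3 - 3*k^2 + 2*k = (k)*(k^2 - 3*k + 2) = k*(k - 2)*(k - 1)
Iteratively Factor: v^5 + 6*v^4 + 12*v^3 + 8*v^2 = (v + 2)*(v^4 + 4*v^3 + 4*v^2) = v*(v + 2)*(v^3 + 4*v^2 + 4*v) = v^2*(v + 2)*(v^2 + 4*v + 4) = v^2*(v + 2)^2*(v + 2)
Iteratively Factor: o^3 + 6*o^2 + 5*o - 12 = (o - 1)*(o^2 + 7*o + 12) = (o - 1)*(o + 3)*(o + 4)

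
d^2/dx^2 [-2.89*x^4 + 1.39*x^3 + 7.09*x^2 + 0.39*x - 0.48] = -34.68*x^2 + 8.34*x + 14.18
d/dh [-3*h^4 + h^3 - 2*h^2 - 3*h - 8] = -12*h^3 + 3*h^2 - 4*h - 3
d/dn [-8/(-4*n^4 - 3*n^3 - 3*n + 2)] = 8*(-16*n^3 - 9*n^2 - 3)/(4*n^4 + 3*n^3 + 3*n - 2)^2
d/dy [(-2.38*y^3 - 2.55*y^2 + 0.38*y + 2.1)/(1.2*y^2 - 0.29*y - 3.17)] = (-2.856*y^4 + 1.3804*y^3 + 22.9173*y^2 + 11.127*y - 0.5956)/(1.44*y^4 - 0.696*y^3 - 7.5239*y^2 + 1.8386*y + 10.0489)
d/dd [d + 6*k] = 1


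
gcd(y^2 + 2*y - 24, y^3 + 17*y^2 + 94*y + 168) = y + 6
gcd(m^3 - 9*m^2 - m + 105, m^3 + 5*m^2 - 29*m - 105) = m^2 - 2*m - 15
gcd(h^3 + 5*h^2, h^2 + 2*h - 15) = h + 5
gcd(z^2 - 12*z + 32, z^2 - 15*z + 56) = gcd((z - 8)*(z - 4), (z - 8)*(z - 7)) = z - 8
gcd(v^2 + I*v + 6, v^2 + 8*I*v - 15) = v + 3*I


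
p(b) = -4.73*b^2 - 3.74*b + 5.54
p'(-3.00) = 24.64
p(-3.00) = -25.81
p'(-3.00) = 24.64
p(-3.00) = -25.81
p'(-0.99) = 5.63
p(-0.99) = 4.61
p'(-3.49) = 29.28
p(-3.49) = -39.02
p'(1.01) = -13.29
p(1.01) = -3.06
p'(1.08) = -13.96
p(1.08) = -4.02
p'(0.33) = -6.86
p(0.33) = 3.79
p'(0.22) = -5.82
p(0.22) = 4.49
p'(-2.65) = 21.33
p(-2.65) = -17.77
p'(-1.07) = 6.38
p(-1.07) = 4.13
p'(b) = -9.46*b - 3.74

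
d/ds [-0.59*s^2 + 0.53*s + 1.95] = 0.53 - 1.18*s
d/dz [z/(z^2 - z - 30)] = (z^2 - z*(2*z - 1) - z - 30)/(-z^2 + z + 30)^2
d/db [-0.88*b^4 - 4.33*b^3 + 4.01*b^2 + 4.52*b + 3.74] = -3.52*b^3 - 12.99*b^2 + 8.02*b + 4.52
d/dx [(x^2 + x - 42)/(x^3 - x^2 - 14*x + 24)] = ((2*x + 1)*(x^3 - x^2 - 14*x + 24) + (-3*x^2 + 2*x + 14)*(x^2 + x - 42))/(x^3 - x^2 - 14*x + 24)^2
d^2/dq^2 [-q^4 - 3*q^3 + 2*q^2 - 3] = -12*q^2 - 18*q + 4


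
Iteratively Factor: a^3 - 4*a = (a + 2)*(a^2 - 2*a) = (a - 2)*(a + 2)*(a)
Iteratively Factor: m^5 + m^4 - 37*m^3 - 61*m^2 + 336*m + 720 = (m - 5)*(m^4 + 6*m^3 - 7*m^2 - 96*m - 144) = (m - 5)*(m - 4)*(m^3 + 10*m^2 + 33*m + 36) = (m - 5)*(m - 4)*(m + 3)*(m^2 + 7*m + 12) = (m - 5)*(m - 4)*(m + 3)*(m + 4)*(m + 3)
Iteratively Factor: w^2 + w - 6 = (w + 3)*(w - 2)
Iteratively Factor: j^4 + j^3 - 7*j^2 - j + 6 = (j - 2)*(j^3 + 3*j^2 - j - 3) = (j - 2)*(j + 3)*(j^2 - 1) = (j - 2)*(j + 1)*(j + 3)*(j - 1)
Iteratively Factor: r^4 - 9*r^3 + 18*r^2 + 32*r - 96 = (r - 4)*(r^3 - 5*r^2 - 2*r + 24) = (r - 4)^2*(r^2 - r - 6) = (r - 4)^2*(r - 3)*(r + 2)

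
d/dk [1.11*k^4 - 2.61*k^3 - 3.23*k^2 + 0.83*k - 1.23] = 4.44*k^3 - 7.83*k^2 - 6.46*k + 0.83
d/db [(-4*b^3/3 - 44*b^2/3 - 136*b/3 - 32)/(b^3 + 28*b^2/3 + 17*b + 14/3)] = 4*(5*b^4 + 102*b^3 + 565*b^2 + 1036*b + 748)/(9*b^6 + 168*b^5 + 1090*b^4 + 2940*b^3 + 3385*b^2 + 1428*b + 196)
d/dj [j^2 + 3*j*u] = 2*j + 3*u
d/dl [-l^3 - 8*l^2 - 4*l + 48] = -3*l^2 - 16*l - 4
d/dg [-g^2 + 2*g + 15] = 2 - 2*g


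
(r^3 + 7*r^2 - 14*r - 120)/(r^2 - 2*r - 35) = (r^2 + 2*r - 24)/(r - 7)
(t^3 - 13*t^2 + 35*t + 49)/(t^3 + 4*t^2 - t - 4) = (t^2 - 14*t + 49)/(t^2 + 3*t - 4)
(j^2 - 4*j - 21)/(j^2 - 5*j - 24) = (j - 7)/(j - 8)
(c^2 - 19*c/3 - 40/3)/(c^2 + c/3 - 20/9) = 3*(c - 8)/(3*c - 4)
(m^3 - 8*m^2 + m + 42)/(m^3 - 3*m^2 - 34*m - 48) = (m^2 - 10*m + 21)/(m^2 - 5*m - 24)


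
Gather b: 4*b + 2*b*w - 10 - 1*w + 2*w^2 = b*(2*w + 4) + 2*w^2 - w - 10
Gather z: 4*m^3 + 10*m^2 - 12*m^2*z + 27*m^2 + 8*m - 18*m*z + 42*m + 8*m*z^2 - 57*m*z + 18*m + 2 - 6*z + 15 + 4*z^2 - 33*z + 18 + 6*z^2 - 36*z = 4*m^3 + 37*m^2 + 68*m + z^2*(8*m + 10) + z*(-12*m^2 - 75*m - 75) + 35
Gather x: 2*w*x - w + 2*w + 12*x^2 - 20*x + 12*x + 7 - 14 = w + 12*x^2 + x*(2*w - 8) - 7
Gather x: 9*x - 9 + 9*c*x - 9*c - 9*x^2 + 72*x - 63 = -9*c - 9*x^2 + x*(9*c + 81) - 72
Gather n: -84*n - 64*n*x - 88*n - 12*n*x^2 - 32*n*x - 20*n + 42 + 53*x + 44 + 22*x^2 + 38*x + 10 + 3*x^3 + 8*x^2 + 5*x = n*(-12*x^2 - 96*x - 192) + 3*x^3 + 30*x^2 + 96*x + 96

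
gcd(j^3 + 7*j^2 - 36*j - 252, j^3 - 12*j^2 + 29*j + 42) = j - 6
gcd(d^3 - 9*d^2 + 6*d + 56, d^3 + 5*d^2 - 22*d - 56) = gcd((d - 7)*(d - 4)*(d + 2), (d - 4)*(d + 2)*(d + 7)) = d^2 - 2*d - 8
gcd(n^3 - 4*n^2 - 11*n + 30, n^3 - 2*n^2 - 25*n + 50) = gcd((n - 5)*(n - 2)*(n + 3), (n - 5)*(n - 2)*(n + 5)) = n^2 - 7*n + 10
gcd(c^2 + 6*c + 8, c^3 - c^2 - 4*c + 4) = c + 2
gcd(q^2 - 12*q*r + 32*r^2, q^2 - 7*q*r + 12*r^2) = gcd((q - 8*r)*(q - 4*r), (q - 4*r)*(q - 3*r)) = q - 4*r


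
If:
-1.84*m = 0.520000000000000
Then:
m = -0.28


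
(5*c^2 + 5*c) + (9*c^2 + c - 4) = 14*c^2 + 6*c - 4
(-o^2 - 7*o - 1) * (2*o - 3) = -2*o^3 - 11*o^2 + 19*o + 3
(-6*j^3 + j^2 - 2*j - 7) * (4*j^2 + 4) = -24*j^5 + 4*j^4 - 32*j^3 - 24*j^2 - 8*j - 28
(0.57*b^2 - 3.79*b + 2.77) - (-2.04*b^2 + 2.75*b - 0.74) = 2.61*b^2 - 6.54*b + 3.51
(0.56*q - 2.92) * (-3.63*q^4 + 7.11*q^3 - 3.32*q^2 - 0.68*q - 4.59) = -2.0328*q^5 + 14.5812*q^4 - 22.6204*q^3 + 9.3136*q^2 - 0.5848*q + 13.4028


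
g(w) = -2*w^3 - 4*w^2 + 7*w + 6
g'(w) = -6*w^2 - 8*w + 7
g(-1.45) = -6.46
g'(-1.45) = 5.98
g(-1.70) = -7.63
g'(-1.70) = 3.26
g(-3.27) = 10.27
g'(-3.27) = -31.00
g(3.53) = -107.11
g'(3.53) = -96.01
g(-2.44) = -5.84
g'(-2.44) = -9.20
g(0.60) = 8.33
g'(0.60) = 0.04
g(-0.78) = -0.94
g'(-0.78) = 9.59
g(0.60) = 8.33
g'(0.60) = 0.04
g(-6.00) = 252.00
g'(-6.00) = -161.00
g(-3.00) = 3.00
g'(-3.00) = -23.00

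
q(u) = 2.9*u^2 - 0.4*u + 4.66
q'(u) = 5.8*u - 0.4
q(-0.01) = 4.66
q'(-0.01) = -0.46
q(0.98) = 7.05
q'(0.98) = 5.28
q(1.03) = 7.32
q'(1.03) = 5.57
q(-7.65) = 177.44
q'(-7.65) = -44.77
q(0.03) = 4.65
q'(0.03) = -0.23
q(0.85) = 6.42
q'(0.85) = 4.53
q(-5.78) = 103.86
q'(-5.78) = -33.92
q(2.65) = 23.97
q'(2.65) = 14.97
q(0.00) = 4.66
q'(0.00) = -0.40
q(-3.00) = 31.96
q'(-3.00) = -17.80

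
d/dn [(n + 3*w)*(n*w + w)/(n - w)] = w*(-(n + 1)*(n + 3*w) + (n - w)*(2*n + 3*w + 1))/(n - w)^2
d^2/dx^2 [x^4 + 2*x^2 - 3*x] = 12*x^2 + 4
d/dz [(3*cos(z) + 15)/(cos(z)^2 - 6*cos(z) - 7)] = 3*(cos(z)^2 + 10*cos(z) - 23)*sin(z)/(sin(z)^2 + 6*cos(z) + 6)^2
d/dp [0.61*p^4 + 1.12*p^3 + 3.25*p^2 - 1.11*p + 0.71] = 2.44*p^3 + 3.36*p^2 + 6.5*p - 1.11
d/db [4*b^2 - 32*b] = 8*b - 32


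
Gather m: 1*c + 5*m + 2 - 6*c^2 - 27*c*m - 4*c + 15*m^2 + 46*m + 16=-6*c^2 - 3*c + 15*m^2 + m*(51 - 27*c) + 18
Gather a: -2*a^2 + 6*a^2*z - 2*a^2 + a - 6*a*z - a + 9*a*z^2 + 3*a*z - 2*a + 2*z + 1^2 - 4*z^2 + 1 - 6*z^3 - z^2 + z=a^2*(6*z - 4) + a*(9*z^2 - 3*z - 2) - 6*z^3 - 5*z^2 + 3*z + 2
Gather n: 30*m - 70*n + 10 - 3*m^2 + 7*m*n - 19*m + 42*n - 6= -3*m^2 + 11*m + n*(7*m - 28) + 4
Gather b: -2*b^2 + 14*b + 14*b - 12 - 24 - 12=-2*b^2 + 28*b - 48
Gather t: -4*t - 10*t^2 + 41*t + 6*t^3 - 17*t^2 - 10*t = 6*t^3 - 27*t^2 + 27*t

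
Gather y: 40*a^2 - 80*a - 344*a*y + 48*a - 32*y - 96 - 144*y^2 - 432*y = 40*a^2 - 32*a - 144*y^2 + y*(-344*a - 464) - 96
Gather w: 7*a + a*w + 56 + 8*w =7*a + w*(a + 8) + 56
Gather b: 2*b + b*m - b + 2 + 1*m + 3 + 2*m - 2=b*(m + 1) + 3*m + 3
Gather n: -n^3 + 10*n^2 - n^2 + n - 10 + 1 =-n^3 + 9*n^2 + n - 9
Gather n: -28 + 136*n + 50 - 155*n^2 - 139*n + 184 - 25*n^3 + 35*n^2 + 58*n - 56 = -25*n^3 - 120*n^2 + 55*n + 150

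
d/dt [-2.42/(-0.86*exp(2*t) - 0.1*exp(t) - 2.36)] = (-4.1624*exp(t) - 0.242)*exp(t)/(0.86*exp(2*t) + 0.1*exp(t) + 2.36)^2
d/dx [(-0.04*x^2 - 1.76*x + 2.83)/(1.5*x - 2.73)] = (-0.06*x^2 + 0.2184*x + 0.5598)/(2.25*x^2 - 8.19*x + 7.4529)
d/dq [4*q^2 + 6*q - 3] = 8*q + 6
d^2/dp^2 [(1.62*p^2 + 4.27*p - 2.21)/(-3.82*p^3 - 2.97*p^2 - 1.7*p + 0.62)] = (-47.2793760000001*p^6 - 373.857288*p^5 + 159.44298*p^4 + 343.945066*p^3 + 63.82035*p^2 + 51.178056*p + 10.666172)/(55.742968*p^9 + 130.018284*p^8 + 175.508754*p^7 + 114.779289*p^6 + 35.901102*p^5 - 14.814654*p^4 - 9.464056*p^3 - 1.950396*p^2 + 1.96044*p - 0.238328)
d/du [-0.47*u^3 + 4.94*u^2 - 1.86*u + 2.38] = -1.41*u^2 + 9.88*u - 1.86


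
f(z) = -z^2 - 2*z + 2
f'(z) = -2*z - 2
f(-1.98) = 2.04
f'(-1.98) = 1.96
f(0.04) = 1.92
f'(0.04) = -2.08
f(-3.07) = -1.28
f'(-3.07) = 4.14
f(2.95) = -12.60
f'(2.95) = -7.90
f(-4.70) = -10.69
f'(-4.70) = 7.40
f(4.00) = -22.00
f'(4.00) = -10.00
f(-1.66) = 2.56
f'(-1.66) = 1.32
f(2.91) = -12.29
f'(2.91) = -7.82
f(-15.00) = -193.00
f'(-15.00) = 28.00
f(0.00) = 2.00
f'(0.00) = -2.00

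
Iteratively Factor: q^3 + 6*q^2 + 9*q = (q + 3)*(q^2 + 3*q) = (q + 3)^2*(q)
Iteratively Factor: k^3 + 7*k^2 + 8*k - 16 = (k - 1)*(k^2 + 8*k + 16) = (k - 1)*(k + 4)*(k + 4)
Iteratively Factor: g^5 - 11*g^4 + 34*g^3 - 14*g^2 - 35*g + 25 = (g + 1)*(g^4 - 12*g^3 + 46*g^2 - 60*g + 25) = (g - 5)*(g + 1)*(g^3 - 7*g^2 + 11*g - 5) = (g - 5)*(g - 1)*(g + 1)*(g^2 - 6*g + 5) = (g - 5)^2*(g - 1)*(g + 1)*(g - 1)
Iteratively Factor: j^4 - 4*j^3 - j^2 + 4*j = (j + 1)*(j^3 - 5*j^2 + 4*j) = j*(j + 1)*(j^2 - 5*j + 4) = j*(j - 1)*(j + 1)*(j - 4)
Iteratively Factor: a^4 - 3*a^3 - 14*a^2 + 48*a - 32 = (a - 2)*(a^3 - a^2 - 16*a + 16) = (a - 2)*(a - 1)*(a^2 - 16) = (a - 4)*(a - 2)*(a - 1)*(a + 4)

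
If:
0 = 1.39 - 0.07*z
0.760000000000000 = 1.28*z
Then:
No Solution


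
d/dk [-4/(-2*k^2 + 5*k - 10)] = 4*(5 - 4*k)/(2*k^2 - 5*k + 10)^2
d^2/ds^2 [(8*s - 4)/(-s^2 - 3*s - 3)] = 8*(-(2*s - 1)*(2*s + 3)^2 + (6*s + 5)*(s^2 + 3*s + 3))/(s^2 + 3*s + 3)^3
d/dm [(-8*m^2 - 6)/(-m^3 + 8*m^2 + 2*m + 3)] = 2*(-4*m^4 - 17*m^2 + 24*m + 6)/(m^6 - 16*m^5 + 60*m^4 + 26*m^3 + 52*m^2 + 12*m + 9)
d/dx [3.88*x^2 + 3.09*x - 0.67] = 7.76*x + 3.09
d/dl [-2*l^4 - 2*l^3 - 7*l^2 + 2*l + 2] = -8*l^3 - 6*l^2 - 14*l + 2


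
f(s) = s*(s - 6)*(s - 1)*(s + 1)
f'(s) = s*(s - 6)*(s - 1) + s*(s - 6)*(s + 1) + s*(s - 1)*(s + 1) + (s - 6)*(s - 1)*(s + 1) = 4*s^3 - 18*s^2 - 2*s + 6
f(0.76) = 1.68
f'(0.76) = -4.16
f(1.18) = -2.23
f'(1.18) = -14.85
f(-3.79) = 495.86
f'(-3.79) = -462.73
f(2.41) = -41.60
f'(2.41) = -47.38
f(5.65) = -61.15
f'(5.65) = 141.54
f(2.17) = -30.83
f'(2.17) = -42.23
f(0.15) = 0.86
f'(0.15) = 5.31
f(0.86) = 1.15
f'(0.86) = -6.49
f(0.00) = 0.00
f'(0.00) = 6.00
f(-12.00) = 30888.00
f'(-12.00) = -9474.00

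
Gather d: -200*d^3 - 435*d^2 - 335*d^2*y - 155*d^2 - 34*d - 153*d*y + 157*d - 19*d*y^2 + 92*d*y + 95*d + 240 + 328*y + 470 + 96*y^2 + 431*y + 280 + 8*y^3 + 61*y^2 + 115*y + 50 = -200*d^3 + d^2*(-335*y - 590) + d*(-19*y^2 - 61*y + 218) + 8*y^3 + 157*y^2 + 874*y + 1040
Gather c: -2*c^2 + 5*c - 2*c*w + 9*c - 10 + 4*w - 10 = -2*c^2 + c*(14 - 2*w) + 4*w - 20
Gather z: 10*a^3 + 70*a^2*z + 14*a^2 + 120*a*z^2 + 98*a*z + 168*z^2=10*a^3 + 14*a^2 + z^2*(120*a + 168) + z*(70*a^2 + 98*a)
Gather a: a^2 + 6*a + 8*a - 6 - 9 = a^2 + 14*a - 15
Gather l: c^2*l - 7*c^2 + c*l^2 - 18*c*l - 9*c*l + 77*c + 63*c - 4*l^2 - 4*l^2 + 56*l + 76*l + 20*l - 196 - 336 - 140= -7*c^2 + 140*c + l^2*(c - 8) + l*(c^2 - 27*c + 152) - 672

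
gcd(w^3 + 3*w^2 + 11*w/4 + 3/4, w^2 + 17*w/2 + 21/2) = w + 3/2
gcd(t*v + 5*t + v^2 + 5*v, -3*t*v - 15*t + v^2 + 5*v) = v + 5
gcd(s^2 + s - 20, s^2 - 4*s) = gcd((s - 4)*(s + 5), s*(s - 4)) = s - 4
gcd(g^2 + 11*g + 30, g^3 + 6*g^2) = g + 6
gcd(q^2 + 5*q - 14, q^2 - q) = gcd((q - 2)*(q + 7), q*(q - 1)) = 1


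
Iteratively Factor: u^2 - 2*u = (u - 2)*(u)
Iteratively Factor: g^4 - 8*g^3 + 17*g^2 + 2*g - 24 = (g - 4)*(g^3 - 4*g^2 + g + 6) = (g - 4)*(g - 2)*(g^2 - 2*g - 3) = (g - 4)*(g - 2)*(g + 1)*(g - 3)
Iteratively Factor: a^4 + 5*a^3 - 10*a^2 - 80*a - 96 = (a + 2)*(a^3 + 3*a^2 - 16*a - 48) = (a + 2)*(a + 4)*(a^2 - a - 12) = (a - 4)*(a + 2)*(a + 4)*(a + 3)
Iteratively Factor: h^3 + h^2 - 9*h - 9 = (h + 3)*(h^2 - 2*h - 3) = (h + 1)*(h + 3)*(h - 3)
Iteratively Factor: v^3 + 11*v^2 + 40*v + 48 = (v + 4)*(v^2 + 7*v + 12) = (v + 4)^2*(v + 3)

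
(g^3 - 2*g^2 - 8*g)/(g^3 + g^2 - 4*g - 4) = g*(g - 4)/(g^2 - g - 2)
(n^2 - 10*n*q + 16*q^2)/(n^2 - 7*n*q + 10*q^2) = (-n + 8*q)/(-n + 5*q)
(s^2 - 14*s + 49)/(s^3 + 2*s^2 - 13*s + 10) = (s^2 - 14*s + 49)/(s^3 + 2*s^2 - 13*s + 10)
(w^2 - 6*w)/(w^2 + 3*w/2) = 2*(w - 6)/(2*w + 3)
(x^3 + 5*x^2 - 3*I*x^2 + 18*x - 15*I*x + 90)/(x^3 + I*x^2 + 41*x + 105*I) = (x^2 + x*(5 - 6*I) - 30*I)/(x^2 - 2*I*x + 35)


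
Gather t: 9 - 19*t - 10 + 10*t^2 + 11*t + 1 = 10*t^2 - 8*t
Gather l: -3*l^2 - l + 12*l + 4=-3*l^2 + 11*l + 4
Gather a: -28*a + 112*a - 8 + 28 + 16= 84*a + 36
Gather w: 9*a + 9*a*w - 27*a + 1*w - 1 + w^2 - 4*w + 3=-18*a + w^2 + w*(9*a - 3) + 2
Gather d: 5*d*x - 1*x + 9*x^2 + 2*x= 5*d*x + 9*x^2 + x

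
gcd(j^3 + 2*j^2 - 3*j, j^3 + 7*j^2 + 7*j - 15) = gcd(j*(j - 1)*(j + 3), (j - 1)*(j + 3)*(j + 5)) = j^2 + 2*j - 3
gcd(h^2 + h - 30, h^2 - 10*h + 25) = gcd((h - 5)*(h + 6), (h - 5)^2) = h - 5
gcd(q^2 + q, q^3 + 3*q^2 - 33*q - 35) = q + 1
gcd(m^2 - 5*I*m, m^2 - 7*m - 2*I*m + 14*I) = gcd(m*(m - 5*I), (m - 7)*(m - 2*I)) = 1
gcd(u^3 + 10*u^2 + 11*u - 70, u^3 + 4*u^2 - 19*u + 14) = u^2 + 5*u - 14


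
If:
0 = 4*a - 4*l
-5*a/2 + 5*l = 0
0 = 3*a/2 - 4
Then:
No Solution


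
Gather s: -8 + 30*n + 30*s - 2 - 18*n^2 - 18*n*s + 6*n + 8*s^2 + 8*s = -18*n^2 + 36*n + 8*s^2 + s*(38 - 18*n) - 10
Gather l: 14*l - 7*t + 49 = 14*l - 7*t + 49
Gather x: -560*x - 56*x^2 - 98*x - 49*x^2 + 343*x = -105*x^2 - 315*x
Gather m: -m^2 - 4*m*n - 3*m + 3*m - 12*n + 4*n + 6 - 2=-m^2 - 4*m*n - 8*n + 4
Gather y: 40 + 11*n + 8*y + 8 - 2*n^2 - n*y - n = -2*n^2 + 10*n + y*(8 - n) + 48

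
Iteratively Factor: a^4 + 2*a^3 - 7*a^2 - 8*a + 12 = (a - 2)*(a^3 + 4*a^2 + a - 6) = (a - 2)*(a + 2)*(a^2 + 2*a - 3) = (a - 2)*(a + 2)*(a + 3)*(a - 1)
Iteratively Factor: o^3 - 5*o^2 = (o - 5)*(o^2) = o*(o - 5)*(o)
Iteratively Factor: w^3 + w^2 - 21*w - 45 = (w + 3)*(w^2 - 2*w - 15) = (w + 3)^2*(w - 5)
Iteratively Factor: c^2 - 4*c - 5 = (c + 1)*(c - 5)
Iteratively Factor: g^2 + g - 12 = (g - 3)*(g + 4)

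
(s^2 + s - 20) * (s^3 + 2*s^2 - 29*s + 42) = s^5 + 3*s^4 - 47*s^3 - 27*s^2 + 622*s - 840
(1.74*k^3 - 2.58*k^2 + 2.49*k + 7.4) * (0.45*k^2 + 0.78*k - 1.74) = 0.783*k^5 + 0.1962*k^4 - 3.9195*k^3 + 9.7614*k^2 + 1.4394*k - 12.876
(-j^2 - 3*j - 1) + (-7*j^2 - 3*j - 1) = -8*j^2 - 6*j - 2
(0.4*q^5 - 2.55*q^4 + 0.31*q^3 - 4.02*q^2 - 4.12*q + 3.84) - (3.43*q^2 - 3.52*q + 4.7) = 0.4*q^5 - 2.55*q^4 + 0.31*q^3 - 7.45*q^2 - 0.6*q - 0.86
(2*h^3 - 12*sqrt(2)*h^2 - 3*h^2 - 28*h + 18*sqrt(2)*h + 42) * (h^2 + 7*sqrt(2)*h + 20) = 2*h^5 - 3*h^4 + 2*sqrt(2)*h^4 - 156*h^3 - 3*sqrt(2)*h^3 - 436*sqrt(2)*h^2 + 234*h^2 - 560*h + 654*sqrt(2)*h + 840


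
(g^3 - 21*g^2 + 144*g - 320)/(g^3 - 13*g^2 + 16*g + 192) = (g - 5)/(g + 3)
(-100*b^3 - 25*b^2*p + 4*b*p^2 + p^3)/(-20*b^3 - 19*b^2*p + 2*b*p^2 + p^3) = (-20*b^2 - b*p + p^2)/(-4*b^2 - 3*b*p + p^2)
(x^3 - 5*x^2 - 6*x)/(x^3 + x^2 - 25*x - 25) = x*(x - 6)/(x^2 - 25)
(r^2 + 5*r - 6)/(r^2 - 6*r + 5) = (r + 6)/(r - 5)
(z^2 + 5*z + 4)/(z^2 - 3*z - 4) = (z + 4)/(z - 4)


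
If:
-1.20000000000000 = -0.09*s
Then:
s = 13.33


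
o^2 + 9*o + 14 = (o + 2)*(o + 7)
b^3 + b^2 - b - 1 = (b - 1)*(b + 1)^2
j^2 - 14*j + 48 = (j - 8)*(j - 6)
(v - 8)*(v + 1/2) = v^2 - 15*v/2 - 4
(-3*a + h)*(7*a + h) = -21*a^2 + 4*a*h + h^2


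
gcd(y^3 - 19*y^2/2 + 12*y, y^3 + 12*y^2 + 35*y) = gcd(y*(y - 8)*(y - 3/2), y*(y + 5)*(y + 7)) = y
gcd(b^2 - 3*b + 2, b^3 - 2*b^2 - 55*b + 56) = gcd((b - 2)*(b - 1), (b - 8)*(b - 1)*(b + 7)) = b - 1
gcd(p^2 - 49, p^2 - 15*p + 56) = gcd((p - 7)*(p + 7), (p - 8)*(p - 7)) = p - 7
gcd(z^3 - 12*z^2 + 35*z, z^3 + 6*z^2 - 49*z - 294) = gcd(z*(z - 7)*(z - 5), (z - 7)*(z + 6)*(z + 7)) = z - 7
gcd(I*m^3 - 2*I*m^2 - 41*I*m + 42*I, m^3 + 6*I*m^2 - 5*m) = 1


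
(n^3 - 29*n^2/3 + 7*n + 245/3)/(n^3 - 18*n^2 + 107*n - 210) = (n + 7/3)/(n - 6)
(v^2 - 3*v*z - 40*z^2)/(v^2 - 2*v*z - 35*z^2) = (-v + 8*z)/(-v + 7*z)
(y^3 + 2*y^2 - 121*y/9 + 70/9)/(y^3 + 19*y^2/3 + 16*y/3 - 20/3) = (y - 7/3)/(y + 2)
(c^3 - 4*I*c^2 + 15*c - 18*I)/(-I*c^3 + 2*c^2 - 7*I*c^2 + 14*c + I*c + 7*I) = (I*c^3 + 4*c^2 + 15*I*c + 18)/(c^3 + c^2*(7 + 2*I) + c*(-1 + 14*I) - 7)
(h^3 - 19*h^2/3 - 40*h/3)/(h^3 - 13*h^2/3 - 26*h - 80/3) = h/(h + 2)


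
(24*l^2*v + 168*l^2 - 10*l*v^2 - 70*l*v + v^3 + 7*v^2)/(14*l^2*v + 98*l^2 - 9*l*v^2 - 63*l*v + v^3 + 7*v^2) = (24*l^2 - 10*l*v + v^2)/(14*l^2 - 9*l*v + v^2)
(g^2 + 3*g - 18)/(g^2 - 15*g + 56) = (g^2 + 3*g - 18)/(g^2 - 15*g + 56)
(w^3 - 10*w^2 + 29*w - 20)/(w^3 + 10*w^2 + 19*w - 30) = (w^2 - 9*w + 20)/(w^2 + 11*w + 30)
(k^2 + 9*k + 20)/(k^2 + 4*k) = (k + 5)/k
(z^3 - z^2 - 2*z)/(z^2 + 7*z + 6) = z*(z - 2)/(z + 6)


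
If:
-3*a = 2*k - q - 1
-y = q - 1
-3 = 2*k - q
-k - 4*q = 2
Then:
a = 4/3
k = -14/9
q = -1/9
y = 10/9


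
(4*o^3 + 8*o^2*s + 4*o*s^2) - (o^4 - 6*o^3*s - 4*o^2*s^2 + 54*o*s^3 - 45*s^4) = -o^4 + 6*o^3*s + 4*o^3 + 4*o^2*s^2 + 8*o^2*s - 54*o*s^3 + 4*o*s^2 + 45*s^4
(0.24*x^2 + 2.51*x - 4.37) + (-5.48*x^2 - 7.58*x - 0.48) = -5.24*x^2 - 5.07*x - 4.85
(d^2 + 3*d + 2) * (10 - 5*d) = -5*d^3 - 5*d^2 + 20*d + 20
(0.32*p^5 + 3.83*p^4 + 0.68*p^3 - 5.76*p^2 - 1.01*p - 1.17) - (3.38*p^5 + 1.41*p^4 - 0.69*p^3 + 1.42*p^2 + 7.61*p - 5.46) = -3.06*p^5 + 2.42*p^4 + 1.37*p^3 - 7.18*p^2 - 8.62*p + 4.29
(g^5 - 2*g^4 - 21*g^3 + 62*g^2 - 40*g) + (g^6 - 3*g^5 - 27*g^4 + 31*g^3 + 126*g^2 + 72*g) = g^6 - 2*g^5 - 29*g^4 + 10*g^3 + 188*g^2 + 32*g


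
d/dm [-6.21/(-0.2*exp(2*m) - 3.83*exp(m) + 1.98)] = (-2.484*exp(m) - 23.7843)*exp(m)/(0.2*exp(2*m) + 3.83*exp(m) - 1.98)^2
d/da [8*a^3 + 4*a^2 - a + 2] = 24*a^2 + 8*a - 1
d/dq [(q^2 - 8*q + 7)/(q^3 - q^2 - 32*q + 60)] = (-q^4 + 16*q^3 - 61*q^2 + 134*q - 256)/(q^6 - 2*q^5 - 63*q^4 + 184*q^3 + 904*q^2 - 3840*q + 3600)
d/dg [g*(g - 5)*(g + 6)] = 3*g^2 + 2*g - 30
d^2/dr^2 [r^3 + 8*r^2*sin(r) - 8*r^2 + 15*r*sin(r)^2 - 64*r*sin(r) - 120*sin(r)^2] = -8*r^2*sin(r) + 64*r*sin(r) + 32*r*cos(r) + 30*r*cos(2*r) + 6*r + 16*sin(r) + 30*sin(2*r) - 128*cos(r) - 240*cos(2*r) - 16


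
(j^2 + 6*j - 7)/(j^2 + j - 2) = (j + 7)/(j + 2)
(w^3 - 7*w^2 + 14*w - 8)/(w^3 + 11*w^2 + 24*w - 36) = (w^2 - 6*w + 8)/(w^2 + 12*w + 36)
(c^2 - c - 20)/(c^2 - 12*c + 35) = (c + 4)/(c - 7)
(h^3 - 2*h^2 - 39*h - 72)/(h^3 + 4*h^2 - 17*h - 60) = (h^2 - 5*h - 24)/(h^2 + h - 20)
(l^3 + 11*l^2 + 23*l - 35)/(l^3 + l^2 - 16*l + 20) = (l^2 + 6*l - 7)/(l^2 - 4*l + 4)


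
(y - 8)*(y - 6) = y^2 - 14*y + 48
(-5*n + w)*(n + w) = -5*n^2 - 4*n*w + w^2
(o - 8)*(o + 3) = o^2 - 5*o - 24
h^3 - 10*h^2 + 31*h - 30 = (h - 5)*(h - 3)*(h - 2)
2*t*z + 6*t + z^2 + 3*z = (2*t + z)*(z + 3)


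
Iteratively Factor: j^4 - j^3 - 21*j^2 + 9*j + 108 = (j + 3)*(j^3 - 4*j^2 - 9*j + 36) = (j - 4)*(j + 3)*(j^2 - 9) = (j - 4)*(j + 3)^2*(j - 3)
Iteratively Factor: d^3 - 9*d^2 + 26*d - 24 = (d - 3)*(d^2 - 6*d + 8) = (d - 3)*(d - 2)*(d - 4)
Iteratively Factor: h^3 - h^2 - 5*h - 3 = (h + 1)*(h^2 - 2*h - 3) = (h + 1)^2*(h - 3)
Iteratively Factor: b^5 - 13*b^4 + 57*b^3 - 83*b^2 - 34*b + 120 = (b - 2)*(b^4 - 11*b^3 + 35*b^2 - 13*b - 60) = (b - 2)*(b + 1)*(b^3 - 12*b^2 + 47*b - 60) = (b - 5)*(b - 2)*(b + 1)*(b^2 - 7*b + 12) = (b - 5)*(b - 3)*(b - 2)*(b + 1)*(b - 4)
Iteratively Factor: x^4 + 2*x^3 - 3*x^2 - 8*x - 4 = (x + 2)*(x^3 - 3*x - 2) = (x + 1)*(x + 2)*(x^2 - x - 2) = (x + 1)^2*(x + 2)*(x - 2)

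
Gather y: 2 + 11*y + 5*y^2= 5*y^2 + 11*y + 2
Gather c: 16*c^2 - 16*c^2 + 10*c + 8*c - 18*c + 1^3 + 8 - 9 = 0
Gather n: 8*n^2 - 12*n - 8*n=8*n^2 - 20*n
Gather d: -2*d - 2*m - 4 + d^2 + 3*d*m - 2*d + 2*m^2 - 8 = d^2 + d*(3*m - 4) + 2*m^2 - 2*m - 12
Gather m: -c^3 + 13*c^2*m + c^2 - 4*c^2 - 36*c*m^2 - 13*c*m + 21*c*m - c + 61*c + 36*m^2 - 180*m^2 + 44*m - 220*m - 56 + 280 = -c^3 - 3*c^2 + 60*c + m^2*(-36*c - 144) + m*(13*c^2 + 8*c - 176) + 224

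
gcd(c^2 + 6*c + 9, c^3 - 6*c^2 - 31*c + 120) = 1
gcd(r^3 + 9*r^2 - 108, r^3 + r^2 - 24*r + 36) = r^2 + 3*r - 18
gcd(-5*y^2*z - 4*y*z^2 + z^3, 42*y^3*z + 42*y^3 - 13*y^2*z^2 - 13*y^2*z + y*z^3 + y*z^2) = 1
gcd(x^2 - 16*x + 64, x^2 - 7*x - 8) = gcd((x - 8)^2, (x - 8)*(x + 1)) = x - 8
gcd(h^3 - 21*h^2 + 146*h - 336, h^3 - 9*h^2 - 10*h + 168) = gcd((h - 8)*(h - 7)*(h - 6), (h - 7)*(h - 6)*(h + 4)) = h^2 - 13*h + 42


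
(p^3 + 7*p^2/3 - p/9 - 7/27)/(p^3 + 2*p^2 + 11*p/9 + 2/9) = (9*p^2 + 18*p - 7)/(3*(3*p^2 + 5*p + 2))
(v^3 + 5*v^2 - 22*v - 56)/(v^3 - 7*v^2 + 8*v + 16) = (v^2 + 9*v + 14)/(v^2 - 3*v - 4)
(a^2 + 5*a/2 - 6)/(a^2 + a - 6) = (a^2 + 5*a/2 - 6)/(a^2 + a - 6)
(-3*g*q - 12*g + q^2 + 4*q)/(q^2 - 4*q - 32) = (-3*g + q)/(q - 8)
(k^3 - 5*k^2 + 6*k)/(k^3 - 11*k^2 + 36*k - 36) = k/(k - 6)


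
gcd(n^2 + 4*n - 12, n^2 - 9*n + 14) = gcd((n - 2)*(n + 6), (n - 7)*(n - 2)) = n - 2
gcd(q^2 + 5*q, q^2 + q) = q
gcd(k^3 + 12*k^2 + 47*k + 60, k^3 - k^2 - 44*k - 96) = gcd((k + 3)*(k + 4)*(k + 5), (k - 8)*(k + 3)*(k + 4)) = k^2 + 7*k + 12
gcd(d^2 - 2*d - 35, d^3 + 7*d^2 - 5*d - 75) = d + 5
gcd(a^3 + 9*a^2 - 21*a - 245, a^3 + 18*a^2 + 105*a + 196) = a^2 + 14*a + 49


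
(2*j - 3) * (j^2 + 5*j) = 2*j^3 + 7*j^2 - 15*j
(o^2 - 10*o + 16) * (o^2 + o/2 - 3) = o^4 - 19*o^3/2 + 8*o^2 + 38*o - 48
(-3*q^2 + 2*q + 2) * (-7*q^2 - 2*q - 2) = 21*q^4 - 8*q^3 - 12*q^2 - 8*q - 4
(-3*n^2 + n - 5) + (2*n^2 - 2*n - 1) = -n^2 - n - 6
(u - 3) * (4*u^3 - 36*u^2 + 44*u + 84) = 4*u^4 - 48*u^3 + 152*u^2 - 48*u - 252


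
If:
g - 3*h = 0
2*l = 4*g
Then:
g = l/2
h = l/6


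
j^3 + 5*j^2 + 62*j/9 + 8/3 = (j + 2/3)*(j + 4/3)*(j + 3)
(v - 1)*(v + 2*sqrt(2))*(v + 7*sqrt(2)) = v^3 - v^2 + 9*sqrt(2)*v^2 - 9*sqrt(2)*v + 28*v - 28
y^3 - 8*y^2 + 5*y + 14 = (y - 7)*(y - 2)*(y + 1)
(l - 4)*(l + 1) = l^2 - 3*l - 4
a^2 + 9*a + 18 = (a + 3)*(a + 6)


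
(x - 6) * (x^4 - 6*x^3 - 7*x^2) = x^5 - 12*x^4 + 29*x^3 + 42*x^2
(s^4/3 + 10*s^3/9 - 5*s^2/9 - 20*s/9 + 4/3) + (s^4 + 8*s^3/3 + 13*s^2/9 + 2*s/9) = 4*s^4/3 + 34*s^3/9 + 8*s^2/9 - 2*s + 4/3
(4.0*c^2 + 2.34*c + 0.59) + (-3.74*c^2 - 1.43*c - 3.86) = 0.26*c^2 + 0.91*c - 3.27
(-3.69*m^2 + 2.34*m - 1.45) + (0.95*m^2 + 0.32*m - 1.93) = -2.74*m^2 + 2.66*m - 3.38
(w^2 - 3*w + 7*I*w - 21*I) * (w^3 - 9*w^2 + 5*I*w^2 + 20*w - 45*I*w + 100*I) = w^5 - 12*w^4 + 12*I*w^4 + 12*w^3 - 144*I*w^3 + 360*w^2 + 564*I*w^2 - 1645*w - 720*I*w + 2100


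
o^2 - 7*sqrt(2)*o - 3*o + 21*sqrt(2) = (o - 3)*(o - 7*sqrt(2))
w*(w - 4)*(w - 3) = w^3 - 7*w^2 + 12*w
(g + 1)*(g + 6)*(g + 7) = g^3 + 14*g^2 + 55*g + 42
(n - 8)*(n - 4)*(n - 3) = n^3 - 15*n^2 + 68*n - 96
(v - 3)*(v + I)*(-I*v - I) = -I*v^3 + v^2 + 2*I*v^2 - 2*v + 3*I*v - 3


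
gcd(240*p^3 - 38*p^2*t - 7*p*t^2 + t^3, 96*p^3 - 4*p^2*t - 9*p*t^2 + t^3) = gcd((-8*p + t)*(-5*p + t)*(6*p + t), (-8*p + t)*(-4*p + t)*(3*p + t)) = 8*p - t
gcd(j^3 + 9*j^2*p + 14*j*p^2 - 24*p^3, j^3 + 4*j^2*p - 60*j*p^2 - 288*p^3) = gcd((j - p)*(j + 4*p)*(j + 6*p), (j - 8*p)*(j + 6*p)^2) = j + 6*p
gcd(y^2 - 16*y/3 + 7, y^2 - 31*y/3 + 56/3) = y - 7/3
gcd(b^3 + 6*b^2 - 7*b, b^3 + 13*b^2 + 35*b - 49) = b^2 + 6*b - 7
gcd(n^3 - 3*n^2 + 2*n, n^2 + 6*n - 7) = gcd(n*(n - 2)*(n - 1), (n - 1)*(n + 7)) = n - 1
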